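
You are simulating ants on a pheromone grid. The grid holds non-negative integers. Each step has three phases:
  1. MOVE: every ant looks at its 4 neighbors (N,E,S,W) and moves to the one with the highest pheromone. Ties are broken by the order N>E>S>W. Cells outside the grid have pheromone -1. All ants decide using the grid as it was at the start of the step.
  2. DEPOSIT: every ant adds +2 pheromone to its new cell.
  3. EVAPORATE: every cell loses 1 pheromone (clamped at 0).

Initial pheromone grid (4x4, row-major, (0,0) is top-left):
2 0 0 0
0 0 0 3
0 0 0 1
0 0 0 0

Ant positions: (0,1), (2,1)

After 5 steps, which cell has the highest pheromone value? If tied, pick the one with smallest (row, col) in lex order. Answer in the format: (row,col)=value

Answer: (0,0)=7

Derivation:
Step 1: ant0:(0,1)->W->(0,0) | ant1:(2,1)->N->(1,1)
  grid max=3 at (0,0)
Step 2: ant0:(0,0)->E->(0,1) | ant1:(1,1)->N->(0,1)
  grid max=3 at (0,1)
Step 3: ant0:(0,1)->W->(0,0) | ant1:(0,1)->W->(0,0)
  grid max=5 at (0,0)
Step 4: ant0:(0,0)->E->(0,1) | ant1:(0,0)->E->(0,1)
  grid max=5 at (0,1)
Step 5: ant0:(0,1)->W->(0,0) | ant1:(0,1)->W->(0,0)
  grid max=7 at (0,0)
Final grid:
  7 4 0 0
  0 0 0 0
  0 0 0 0
  0 0 0 0
Max pheromone 7 at (0,0)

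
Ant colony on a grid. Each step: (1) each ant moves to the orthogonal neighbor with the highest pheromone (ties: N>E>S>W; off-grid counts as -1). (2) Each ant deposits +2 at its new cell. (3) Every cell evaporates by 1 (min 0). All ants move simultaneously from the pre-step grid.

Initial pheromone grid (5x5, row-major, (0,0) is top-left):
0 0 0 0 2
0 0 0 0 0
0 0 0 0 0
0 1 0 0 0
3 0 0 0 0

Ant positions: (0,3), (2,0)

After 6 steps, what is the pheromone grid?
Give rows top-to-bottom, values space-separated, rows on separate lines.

After step 1: ants at (0,4),(1,0)
  0 0 0 0 3
  1 0 0 0 0
  0 0 0 0 0
  0 0 0 0 0
  2 0 0 0 0
After step 2: ants at (1,4),(0,0)
  1 0 0 0 2
  0 0 0 0 1
  0 0 0 0 0
  0 0 0 0 0
  1 0 0 0 0
After step 3: ants at (0,4),(0,1)
  0 1 0 0 3
  0 0 0 0 0
  0 0 0 0 0
  0 0 0 0 0
  0 0 0 0 0
After step 4: ants at (1,4),(0,2)
  0 0 1 0 2
  0 0 0 0 1
  0 0 0 0 0
  0 0 0 0 0
  0 0 0 0 0
After step 5: ants at (0,4),(0,3)
  0 0 0 1 3
  0 0 0 0 0
  0 0 0 0 0
  0 0 0 0 0
  0 0 0 0 0
After step 6: ants at (0,3),(0,4)
  0 0 0 2 4
  0 0 0 0 0
  0 0 0 0 0
  0 0 0 0 0
  0 0 0 0 0

0 0 0 2 4
0 0 0 0 0
0 0 0 0 0
0 0 0 0 0
0 0 0 0 0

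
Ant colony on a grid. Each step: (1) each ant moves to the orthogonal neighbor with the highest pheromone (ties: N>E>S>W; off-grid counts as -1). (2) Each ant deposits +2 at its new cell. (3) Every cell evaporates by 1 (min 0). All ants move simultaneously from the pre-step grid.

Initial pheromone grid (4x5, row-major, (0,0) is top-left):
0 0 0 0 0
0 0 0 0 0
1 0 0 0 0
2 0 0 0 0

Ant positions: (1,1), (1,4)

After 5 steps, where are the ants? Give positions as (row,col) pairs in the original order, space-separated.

Step 1: ant0:(1,1)->N->(0,1) | ant1:(1,4)->N->(0,4)
  grid max=1 at (0,1)
Step 2: ant0:(0,1)->E->(0,2) | ant1:(0,4)->S->(1,4)
  grid max=1 at (0,2)
Step 3: ant0:(0,2)->E->(0,3) | ant1:(1,4)->N->(0,4)
  grid max=1 at (0,3)
Step 4: ant0:(0,3)->E->(0,4) | ant1:(0,4)->W->(0,3)
  grid max=2 at (0,3)
Step 5: ant0:(0,4)->W->(0,3) | ant1:(0,3)->E->(0,4)
  grid max=3 at (0,3)

(0,3) (0,4)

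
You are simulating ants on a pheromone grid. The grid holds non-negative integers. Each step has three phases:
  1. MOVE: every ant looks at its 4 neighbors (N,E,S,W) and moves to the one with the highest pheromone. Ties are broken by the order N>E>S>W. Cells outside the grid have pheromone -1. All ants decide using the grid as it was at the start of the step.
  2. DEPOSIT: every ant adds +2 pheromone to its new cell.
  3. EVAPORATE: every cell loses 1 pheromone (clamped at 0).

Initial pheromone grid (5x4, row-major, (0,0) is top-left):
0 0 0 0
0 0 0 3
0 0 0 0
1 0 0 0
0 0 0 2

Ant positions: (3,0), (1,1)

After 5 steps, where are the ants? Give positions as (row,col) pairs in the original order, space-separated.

Step 1: ant0:(3,0)->N->(2,0) | ant1:(1,1)->N->(0,1)
  grid max=2 at (1,3)
Step 2: ant0:(2,0)->N->(1,0) | ant1:(0,1)->E->(0,2)
  grid max=1 at (0,2)
Step 3: ant0:(1,0)->N->(0,0) | ant1:(0,2)->E->(0,3)
  grid max=1 at (0,0)
Step 4: ant0:(0,0)->E->(0,1) | ant1:(0,3)->S->(1,3)
  grid max=1 at (0,1)
Step 5: ant0:(0,1)->E->(0,2) | ant1:(1,3)->N->(0,3)
  grid max=1 at (0,2)

(0,2) (0,3)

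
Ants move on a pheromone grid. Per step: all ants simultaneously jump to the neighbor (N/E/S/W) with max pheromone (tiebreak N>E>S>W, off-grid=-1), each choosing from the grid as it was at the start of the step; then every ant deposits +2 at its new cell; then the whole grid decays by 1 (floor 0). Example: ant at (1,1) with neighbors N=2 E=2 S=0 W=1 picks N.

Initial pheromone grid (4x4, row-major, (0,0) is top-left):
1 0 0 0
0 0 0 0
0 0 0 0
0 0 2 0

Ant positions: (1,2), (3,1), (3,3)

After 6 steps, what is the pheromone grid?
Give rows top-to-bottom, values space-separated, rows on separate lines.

After step 1: ants at (0,2),(3,2),(3,2)
  0 0 1 0
  0 0 0 0
  0 0 0 0
  0 0 5 0
After step 2: ants at (0,3),(2,2),(2,2)
  0 0 0 1
  0 0 0 0
  0 0 3 0
  0 0 4 0
After step 3: ants at (1,3),(3,2),(3,2)
  0 0 0 0
  0 0 0 1
  0 0 2 0
  0 0 7 0
After step 4: ants at (0,3),(2,2),(2,2)
  0 0 0 1
  0 0 0 0
  0 0 5 0
  0 0 6 0
After step 5: ants at (1,3),(3,2),(3,2)
  0 0 0 0
  0 0 0 1
  0 0 4 0
  0 0 9 0
After step 6: ants at (0,3),(2,2),(2,2)
  0 0 0 1
  0 0 0 0
  0 0 7 0
  0 0 8 0

0 0 0 1
0 0 0 0
0 0 7 0
0 0 8 0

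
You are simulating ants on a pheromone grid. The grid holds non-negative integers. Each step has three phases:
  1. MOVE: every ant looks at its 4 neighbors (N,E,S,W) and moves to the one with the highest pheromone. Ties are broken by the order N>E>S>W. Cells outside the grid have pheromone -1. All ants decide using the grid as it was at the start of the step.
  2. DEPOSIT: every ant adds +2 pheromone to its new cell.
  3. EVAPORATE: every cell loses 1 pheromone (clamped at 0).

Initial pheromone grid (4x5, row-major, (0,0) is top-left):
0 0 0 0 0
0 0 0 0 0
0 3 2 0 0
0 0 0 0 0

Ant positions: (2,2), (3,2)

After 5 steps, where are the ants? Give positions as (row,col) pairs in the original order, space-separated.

Step 1: ant0:(2,2)->W->(2,1) | ant1:(3,2)->N->(2,2)
  grid max=4 at (2,1)
Step 2: ant0:(2,1)->E->(2,2) | ant1:(2,2)->W->(2,1)
  grid max=5 at (2,1)
Step 3: ant0:(2,2)->W->(2,1) | ant1:(2,1)->E->(2,2)
  grid max=6 at (2,1)
Step 4: ant0:(2,1)->E->(2,2) | ant1:(2,2)->W->(2,1)
  grid max=7 at (2,1)
Step 5: ant0:(2,2)->W->(2,1) | ant1:(2,1)->E->(2,2)
  grid max=8 at (2,1)

(2,1) (2,2)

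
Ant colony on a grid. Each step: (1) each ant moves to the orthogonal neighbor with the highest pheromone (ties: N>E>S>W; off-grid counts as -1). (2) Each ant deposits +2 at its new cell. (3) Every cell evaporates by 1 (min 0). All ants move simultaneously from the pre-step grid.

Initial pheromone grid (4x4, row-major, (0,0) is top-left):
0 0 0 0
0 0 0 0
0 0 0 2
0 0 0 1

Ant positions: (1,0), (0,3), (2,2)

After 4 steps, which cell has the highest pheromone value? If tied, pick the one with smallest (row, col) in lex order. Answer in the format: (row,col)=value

Step 1: ant0:(1,0)->N->(0,0) | ant1:(0,3)->S->(1,3) | ant2:(2,2)->E->(2,3)
  grid max=3 at (2,3)
Step 2: ant0:(0,0)->E->(0,1) | ant1:(1,3)->S->(2,3) | ant2:(2,3)->N->(1,3)
  grid max=4 at (2,3)
Step 3: ant0:(0,1)->E->(0,2) | ant1:(2,3)->N->(1,3) | ant2:(1,3)->S->(2,3)
  grid max=5 at (2,3)
Step 4: ant0:(0,2)->E->(0,3) | ant1:(1,3)->S->(2,3) | ant2:(2,3)->N->(1,3)
  grid max=6 at (2,3)
Final grid:
  0 0 0 1
  0 0 0 4
  0 0 0 6
  0 0 0 0
Max pheromone 6 at (2,3)

Answer: (2,3)=6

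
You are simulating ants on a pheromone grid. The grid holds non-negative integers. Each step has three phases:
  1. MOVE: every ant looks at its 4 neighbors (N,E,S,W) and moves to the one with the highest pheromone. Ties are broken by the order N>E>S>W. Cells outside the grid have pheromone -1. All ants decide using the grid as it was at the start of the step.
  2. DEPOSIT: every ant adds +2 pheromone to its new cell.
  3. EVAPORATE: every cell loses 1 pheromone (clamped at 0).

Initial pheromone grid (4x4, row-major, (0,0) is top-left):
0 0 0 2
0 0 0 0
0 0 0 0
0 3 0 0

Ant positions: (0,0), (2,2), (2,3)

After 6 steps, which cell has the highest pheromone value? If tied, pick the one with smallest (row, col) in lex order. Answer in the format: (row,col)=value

Step 1: ant0:(0,0)->E->(0,1) | ant1:(2,2)->N->(1,2) | ant2:(2,3)->N->(1,3)
  grid max=2 at (3,1)
Step 2: ant0:(0,1)->E->(0,2) | ant1:(1,2)->E->(1,3) | ant2:(1,3)->N->(0,3)
  grid max=2 at (0,3)
Step 3: ant0:(0,2)->E->(0,3) | ant1:(1,3)->N->(0,3) | ant2:(0,3)->S->(1,3)
  grid max=5 at (0,3)
Step 4: ant0:(0,3)->S->(1,3) | ant1:(0,3)->S->(1,3) | ant2:(1,3)->N->(0,3)
  grid max=6 at (0,3)
Step 5: ant0:(1,3)->N->(0,3) | ant1:(1,3)->N->(0,3) | ant2:(0,3)->S->(1,3)
  grid max=9 at (0,3)
Step 6: ant0:(0,3)->S->(1,3) | ant1:(0,3)->S->(1,3) | ant2:(1,3)->N->(0,3)
  grid max=10 at (0,3)
Final grid:
  0 0 0 10
  0 0 0 10
  0 0 0 0
  0 0 0 0
Max pheromone 10 at (0,3)

Answer: (0,3)=10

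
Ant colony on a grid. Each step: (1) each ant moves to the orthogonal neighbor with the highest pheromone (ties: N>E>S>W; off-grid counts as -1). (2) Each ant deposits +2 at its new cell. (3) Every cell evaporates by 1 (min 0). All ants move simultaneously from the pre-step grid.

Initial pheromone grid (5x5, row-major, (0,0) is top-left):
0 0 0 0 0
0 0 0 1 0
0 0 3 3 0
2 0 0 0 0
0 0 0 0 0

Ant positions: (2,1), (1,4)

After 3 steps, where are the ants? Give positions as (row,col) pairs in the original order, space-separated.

Step 1: ant0:(2,1)->E->(2,2) | ant1:(1,4)->W->(1,3)
  grid max=4 at (2,2)
Step 2: ant0:(2,2)->E->(2,3) | ant1:(1,3)->S->(2,3)
  grid max=5 at (2,3)
Step 3: ant0:(2,3)->W->(2,2) | ant1:(2,3)->W->(2,2)
  grid max=6 at (2,2)

(2,2) (2,2)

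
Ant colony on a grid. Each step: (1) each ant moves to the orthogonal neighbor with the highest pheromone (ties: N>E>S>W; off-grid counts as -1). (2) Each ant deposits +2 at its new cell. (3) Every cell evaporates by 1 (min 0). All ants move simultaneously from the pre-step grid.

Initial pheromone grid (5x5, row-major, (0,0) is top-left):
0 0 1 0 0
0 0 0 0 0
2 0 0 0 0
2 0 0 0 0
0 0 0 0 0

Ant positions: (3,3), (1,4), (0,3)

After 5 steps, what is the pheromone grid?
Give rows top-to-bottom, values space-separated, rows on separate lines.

After step 1: ants at (2,3),(0,4),(0,2)
  0 0 2 0 1
  0 0 0 0 0
  1 0 0 1 0
  1 0 0 0 0
  0 0 0 0 0
After step 2: ants at (1,3),(1,4),(0,3)
  0 0 1 1 0
  0 0 0 1 1
  0 0 0 0 0
  0 0 0 0 0
  0 0 0 0 0
After step 3: ants at (0,3),(1,3),(1,3)
  0 0 0 2 0
  0 0 0 4 0
  0 0 0 0 0
  0 0 0 0 0
  0 0 0 0 0
After step 4: ants at (1,3),(0,3),(0,3)
  0 0 0 5 0
  0 0 0 5 0
  0 0 0 0 0
  0 0 0 0 0
  0 0 0 0 0
After step 5: ants at (0,3),(1,3),(1,3)
  0 0 0 6 0
  0 0 0 8 0
  0 0 0 0 0
  0 0 0 0 0
  0 0 0 0 0

0 0 0 6 0
0 0 0 8 0
0 0 0 0 0
0 0 0 0 0
0 0 0 0 0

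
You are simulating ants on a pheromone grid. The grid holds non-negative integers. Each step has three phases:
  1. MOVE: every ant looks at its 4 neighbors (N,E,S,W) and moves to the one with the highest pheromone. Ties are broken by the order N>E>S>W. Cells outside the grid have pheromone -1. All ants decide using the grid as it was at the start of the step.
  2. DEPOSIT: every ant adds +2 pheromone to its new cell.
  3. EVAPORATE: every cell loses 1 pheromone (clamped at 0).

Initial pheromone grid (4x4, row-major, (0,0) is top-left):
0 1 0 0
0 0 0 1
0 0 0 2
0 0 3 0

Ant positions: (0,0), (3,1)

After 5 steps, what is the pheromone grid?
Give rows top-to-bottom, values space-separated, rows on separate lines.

After step 1: ants at (0,1),(3,2)
  0 2 0 0
  0 0 0 0
  0 0 0 1
  0 0 4 0
After step 2: ants at (0,2),(2,2)
  0 1 1 0
  0 0 0 0
  0 0 1 0
  0 0 3 0
After step 3: ants at (0,1),(3,2)
  0 2 0 0
  0 0 0 0
  0 0 0 0
  0 0 4 0
After step 4: ants at (0,2),(2,2)
  0 1 1 0
  0 0 0 0
  0 0 1 0
  0 0 3 0
After step 5: ants at (0,1),(3,2)
  0 2 0 0
  0 0 0 0
  0 0 0 0
  0 0 4 0

0 2 0 0
0 0 0 0
0 0 0 0
0 0 4 0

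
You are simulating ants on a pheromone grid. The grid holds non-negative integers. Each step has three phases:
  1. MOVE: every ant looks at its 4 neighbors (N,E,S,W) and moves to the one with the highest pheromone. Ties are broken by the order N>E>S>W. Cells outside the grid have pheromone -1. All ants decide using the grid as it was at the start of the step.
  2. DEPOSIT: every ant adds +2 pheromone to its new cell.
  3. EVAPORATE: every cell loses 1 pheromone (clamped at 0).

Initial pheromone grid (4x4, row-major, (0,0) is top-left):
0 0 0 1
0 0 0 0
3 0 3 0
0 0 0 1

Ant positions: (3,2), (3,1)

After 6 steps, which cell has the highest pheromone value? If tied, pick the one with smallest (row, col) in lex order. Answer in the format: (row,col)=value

Answer: (2,2)=9

Derivation:
Step 1: ant0:(3,2)->N->(2,2) | ant1:(3,1)->N->(2,1)
  grid max=4 at (2,2)
Step 2: ant0:(2,2)->W->(2,1) | ant1:(2,1)->E->(2,2)
  grid max=5 at (2,2)
Step 3: ant0:(2,1)->E->(2,2) | ant1:(2,2)->W->(2,1)
  grid max=6 at (2,2)
Step 4: ant0:(2,2)->W->(2,1) | ant1:(2,1)->E->(2,2)
  grid max=7 at (2,2)
Step 5: ant0:(2,1)->E->(2,2) | ant1:(2,2)->W->(2,1)
  grid max=8 at (2,2)
Step 6: ant0:(2,2)->W->(2,1) | ant1:(2,1)->E->(2,2)
  grid max=9 at (2,2)
Final grid:
  0 0 0 0
  0 0 0 0
  0 6 9 0
  0 0 0 0
Max pheromone 9 at (2,2)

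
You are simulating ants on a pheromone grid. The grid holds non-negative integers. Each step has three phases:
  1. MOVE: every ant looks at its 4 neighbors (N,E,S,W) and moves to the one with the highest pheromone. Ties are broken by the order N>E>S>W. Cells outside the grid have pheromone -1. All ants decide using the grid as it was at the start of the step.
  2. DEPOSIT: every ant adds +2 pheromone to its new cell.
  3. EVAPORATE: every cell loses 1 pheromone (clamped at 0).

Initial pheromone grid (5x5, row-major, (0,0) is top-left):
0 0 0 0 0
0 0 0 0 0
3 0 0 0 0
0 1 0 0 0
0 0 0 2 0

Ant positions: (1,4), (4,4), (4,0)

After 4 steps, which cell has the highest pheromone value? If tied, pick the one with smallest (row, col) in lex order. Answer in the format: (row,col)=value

Answer: (2,0)=3

Derivation:
Step 1: ant0:(1,4)->N->(0,4) | ant1:(4,4)->W->(4,3) | ant2:(4,0)->N->(3,0)
  grid max=3 at (4,3)
Step 2: ant0:(0,4)->S->(1,4) | ant1:(4,3)->N->(3,3) | ant2:(3,0)->N->(2,0)
  grid max=3 at (2,0)
Step 3: ant0:(1,4)->N->(0,4) | ant1:(3,3)->S->(4,3) | ant2:(2,0)->N->(1,0)
  grid max=3 at (4,3)
Step 4: ant0:(0,4)->S->(1,4) | ant1:(4,3)->N->(3,3) | ant2:(1,0)->S->(2,0)
  grid max=3 at (2,0)
Final grid:
  0 0 0 0 0
  0 0 0 0 1
  3 0 0 0 0
  0 0 0 1 0
  0 0 0 2 0
Max pheromone 3 at (2,0)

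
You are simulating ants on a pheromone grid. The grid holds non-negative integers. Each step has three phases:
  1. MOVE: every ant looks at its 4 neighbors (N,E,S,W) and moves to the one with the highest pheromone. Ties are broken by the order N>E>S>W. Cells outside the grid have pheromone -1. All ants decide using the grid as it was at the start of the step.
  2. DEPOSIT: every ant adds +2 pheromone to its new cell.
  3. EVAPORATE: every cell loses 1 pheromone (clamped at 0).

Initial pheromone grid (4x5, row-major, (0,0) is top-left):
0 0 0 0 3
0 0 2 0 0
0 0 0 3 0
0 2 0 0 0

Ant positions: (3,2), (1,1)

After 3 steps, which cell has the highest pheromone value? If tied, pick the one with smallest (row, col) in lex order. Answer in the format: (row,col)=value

Answer: (1,2)=3

Derivation:
Step 1: ant0:(3,2)->W->(3,1) | ant1:(1,1)->E->(1,2)
  grid max=3 at (1,2)
Step 2: ant0:(3,1)->N->(2,1) | ant1:(1,2)->N->(0,2)
  grid max=2 at (1,2)
Step 3: ant0:(2,1)->S->(3,1) | ant1:(0,2)->S->(1,2)
  grid max=3 at (1,2)
Final grid:
  0 0 0 0 0
  0 0 3 0 0
  0 0 0 0 0
  0 3 0 0 0
Max pheromone 3 at (1,2)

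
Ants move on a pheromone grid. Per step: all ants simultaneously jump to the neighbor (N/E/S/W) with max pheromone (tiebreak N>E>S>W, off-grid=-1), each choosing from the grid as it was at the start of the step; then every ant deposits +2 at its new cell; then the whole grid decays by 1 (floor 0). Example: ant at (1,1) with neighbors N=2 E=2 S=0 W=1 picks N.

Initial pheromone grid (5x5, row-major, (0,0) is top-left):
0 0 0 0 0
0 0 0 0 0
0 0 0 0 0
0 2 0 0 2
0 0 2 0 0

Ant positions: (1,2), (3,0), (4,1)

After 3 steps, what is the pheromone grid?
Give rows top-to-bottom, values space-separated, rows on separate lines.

After step 1: ants at (0,2),(3,1),(3,1)
  0 0 1 0 0
  0 0 0 0 0
  0 0 0 0 0
  0 5 0 0 1
  0 0 1 0 0
After step 2: ants at (0,3),(2,1),(2,1)
  0 0 0 1 0
  0 0 0 0 0
  0 3 0 0 0
  0 4 0 0 0
  0 0 0 0 0
After step 3: ants at (0,4),(3,1),(3,1)
  0 0 0 0 1
  0 0 0 0 0
  0 2 0 0 0
  0 7 0 0 0
  0 0 0 0 0

0 0 0 0 1
0 0 0 0 0
0 2 0 0 0
0 7 0 0 0
0 0 0 0 0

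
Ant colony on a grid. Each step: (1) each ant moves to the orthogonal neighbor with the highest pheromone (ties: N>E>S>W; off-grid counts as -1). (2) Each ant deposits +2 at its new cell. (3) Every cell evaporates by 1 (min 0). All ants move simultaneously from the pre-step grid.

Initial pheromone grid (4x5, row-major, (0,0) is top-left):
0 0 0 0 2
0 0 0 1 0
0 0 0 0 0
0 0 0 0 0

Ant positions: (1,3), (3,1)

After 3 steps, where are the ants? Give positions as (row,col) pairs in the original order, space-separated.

Step 1: ant0:(1,3)->N->(0,3) | ant1:(3,1)->N->(2,1)
  grid max=1 at (0,3)
Step 2: ant0:(0,3)->E->(0,4) | ant1:(2,1)->N->(1,1)
  grid max=2 at (0,4)
Step 3: ant0:(0,4)->S->(1,4) | ant1:(1,1)->N->(0,1)
  grid max=1 at (0,1)

(1,4) (0,1)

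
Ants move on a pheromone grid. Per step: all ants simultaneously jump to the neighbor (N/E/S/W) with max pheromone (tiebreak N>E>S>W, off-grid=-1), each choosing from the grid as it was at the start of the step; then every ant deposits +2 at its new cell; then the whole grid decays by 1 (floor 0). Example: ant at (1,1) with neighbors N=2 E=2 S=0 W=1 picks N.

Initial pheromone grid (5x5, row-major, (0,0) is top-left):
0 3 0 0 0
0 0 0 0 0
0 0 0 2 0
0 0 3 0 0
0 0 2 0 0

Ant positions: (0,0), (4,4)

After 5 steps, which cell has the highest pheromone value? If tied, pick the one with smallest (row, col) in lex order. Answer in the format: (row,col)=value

Answer: (0,1)=4

Derivation:
Step 1: ant0:(0,0)->E->(0,1) | ant1:(4,4)->N->(3,4)
  grid max=4 at (0,1)
Step 2: ant0:(0,1)->E->(0,2) | ant1:(3,4)->N->(2,4)
  grid max=3 at (0,1)
Step 3: ant0:(0,2)->W->(0,1) | ant1:(2,4)->N->(1,4)
  grid max=4 at (0,1)
Step 4: ant0:(0,1)->E->(0,2) | ant1:(1,4)->N->(0,4)
  grid max=3 at (0,1)
Step 5: ant0:(0,2)->W->(0,1) | ant1:(0,4)->S->(1,4)
  grid max=4 at (0,1)
Final grid:
  0 4 0 0 0
  0 0 0 0 1
  0 0 0 0 0
  0 0 0 0 0
  0 0 0 0 0
Max pheromone 4 at (0,1)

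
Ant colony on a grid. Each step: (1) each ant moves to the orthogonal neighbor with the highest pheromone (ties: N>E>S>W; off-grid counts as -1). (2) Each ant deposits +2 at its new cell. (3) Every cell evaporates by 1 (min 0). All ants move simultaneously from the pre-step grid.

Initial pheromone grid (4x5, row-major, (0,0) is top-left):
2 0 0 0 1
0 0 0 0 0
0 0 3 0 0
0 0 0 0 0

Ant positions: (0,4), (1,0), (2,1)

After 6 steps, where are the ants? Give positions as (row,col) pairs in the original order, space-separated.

Step 1: ant0:(0,4)->S->(1,4) | ant1:(1,0)->N->(0,0) | ant2:(2,1)->E->(2,2)
  grid max=4 at (2,2)
Step 2: ant0:(1,4)->N->(0,4) | ant1:(0,0)->E->(0,1) | ant2:(2,2)->N->(1,2)
  grid max=3 at (2,2)
Step 3: ant0:(0,4)->S->(1,4) | ant1:(0,1)->W->(0,0) | ant2:(1,2)->S->(2,2)
  grid max=4 at (2,2)
Step 4: ant0:(1,4)->N->(0,4) | ant1:(0,0)->E->(0,1) | ant2:(2,2)->N->(1,2)
  grid max=3 at (2,2)
Step 5: ant0:(0,4)->S->(1,4) | ant1:(0,1)->W->(0,0) | ant2:(1,2)->S->(2,2)
  grid max=4 at (2,2)
Step 6: ant0:(1,4)->N->(0,4) | ant1:(0,0)->E->(0,1) | ant2:(2,2)->N->(1,2)
  grid max=3 at (2,2)

(0,4) (0,1) (1,2)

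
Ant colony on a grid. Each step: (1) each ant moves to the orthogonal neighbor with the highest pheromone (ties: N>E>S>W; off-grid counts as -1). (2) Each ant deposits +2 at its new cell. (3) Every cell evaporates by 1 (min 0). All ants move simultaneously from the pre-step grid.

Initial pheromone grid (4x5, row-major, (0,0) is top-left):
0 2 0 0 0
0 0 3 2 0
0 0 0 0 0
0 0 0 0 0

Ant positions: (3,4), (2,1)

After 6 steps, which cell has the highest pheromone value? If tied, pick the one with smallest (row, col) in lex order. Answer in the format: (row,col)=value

Answer: (1,2)=3

Derivation:
Step 1: ant0:(3,4)->N->(2,4) | ant1:(2,1)->N->(1,1)
  grid max=2 at (1,2)
Step 2: ant0:(2,4)->N->(1,4) | ant1:(1,1)->E->(1,2)
  grid max=3 at (1,2)
Step 3: ant0:(1,4)->N->(0,4) | ant1:(1,2)->N->(0,2)
  grid max=2 at (1,2)
Step 4: ant0:(0,4)->S->(1,4) | ant1:(0,2)->S->(1,2)
  grid max=3 at (1,2)
Step 5: ant0:(1,4)->N->(0,4) | ant1:(1,2)->N->(0,2)
  grid max=2 at (1,2)
Step 6: ant0:(0,4)->S->(1,4) | ant1:(0,2)->S->(1,2)
  grid max=3 at (1,2)
Final grid:
  0 0 0 0 0
  0 0 3 0 1
  0 0 0 0 0
  0 0 0 0 0
Max pheromone 3 at (1,2)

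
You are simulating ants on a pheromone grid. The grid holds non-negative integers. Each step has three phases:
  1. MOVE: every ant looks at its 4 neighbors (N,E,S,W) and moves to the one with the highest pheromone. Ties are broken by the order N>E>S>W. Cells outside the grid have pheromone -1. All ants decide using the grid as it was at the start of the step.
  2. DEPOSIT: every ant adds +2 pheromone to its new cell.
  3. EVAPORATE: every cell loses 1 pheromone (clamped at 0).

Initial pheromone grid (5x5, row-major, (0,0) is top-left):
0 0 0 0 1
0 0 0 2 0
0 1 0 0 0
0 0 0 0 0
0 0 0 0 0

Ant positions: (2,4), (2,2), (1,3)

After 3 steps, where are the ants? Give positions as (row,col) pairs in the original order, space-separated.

Step 1: ant0:(2,4)->N->(1,4) | ant1:(2,2)->W->(2,1) | ant2:(1,3)->N->(0,3)
  grid max=2 at (2,1)
Step 2: ant0:(1,4)->W->(1,3) | ant1:(2,1)->N->(1,1) | ant2:(0,3)->S->(1,3)
  grid max=4 at (1,3)
Step 3: ant0:(1,3)->N->(0,3) | ant1:(1,1)->S->(2,1) | ant2:(1,3)->N->(0,3)
  grid max=3 at (0,3)

(0,3) (2,1) (0,3)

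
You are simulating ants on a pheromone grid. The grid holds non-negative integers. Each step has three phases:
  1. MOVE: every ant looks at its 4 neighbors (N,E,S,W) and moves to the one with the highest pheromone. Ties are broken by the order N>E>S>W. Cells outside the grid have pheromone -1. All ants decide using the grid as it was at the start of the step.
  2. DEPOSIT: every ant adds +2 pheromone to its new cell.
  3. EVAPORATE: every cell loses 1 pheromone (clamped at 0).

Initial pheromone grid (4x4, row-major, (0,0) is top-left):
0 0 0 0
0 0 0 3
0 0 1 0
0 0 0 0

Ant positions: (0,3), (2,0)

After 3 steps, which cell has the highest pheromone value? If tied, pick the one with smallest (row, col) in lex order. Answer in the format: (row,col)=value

Step 1: ant0:(0,3)->S->(1,3) | ant1:(2,0)->N->(1,0)
  grid max=4 at (1,3)
Step 2: ant0:(1,3)->N->(0,3) | ant1:(1,0)->N->(0,0)
  grid max=3 at (1,3)
Step 3: ant0:(0,3)->S->(1,3) | ant1:(0,0)->E->(0,1)
  grid max=4 at (1,3)
Final grid:
  0 1 0 0
  0 0 0 4
  0 0 0 0
  0 0 0 0
Max pheromone 4 at (1,3)

Answer: (1,3)=4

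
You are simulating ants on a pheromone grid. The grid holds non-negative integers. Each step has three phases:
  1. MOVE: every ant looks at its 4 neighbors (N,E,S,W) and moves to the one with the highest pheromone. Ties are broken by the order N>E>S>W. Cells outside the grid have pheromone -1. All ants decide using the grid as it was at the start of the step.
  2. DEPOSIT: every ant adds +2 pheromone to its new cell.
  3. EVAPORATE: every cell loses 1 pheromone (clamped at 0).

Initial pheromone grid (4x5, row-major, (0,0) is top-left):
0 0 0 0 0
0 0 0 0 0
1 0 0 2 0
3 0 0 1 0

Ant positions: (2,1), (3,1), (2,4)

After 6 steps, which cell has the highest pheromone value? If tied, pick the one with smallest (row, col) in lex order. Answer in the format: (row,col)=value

Step 1: ant0:(2,1)->W->(2,0) | ant1:(3,1)->W->(3,0) | ant2:(2,4)->W->(2,3)
  grid max=4 at (3,0)
Step 2: ant0:(2,0)->S->(3,0) | ant1:(3,0)->N->(2,0) | ant2:(2,3)->N->(1,3)
  grid max=5 at (3,0)
Step 3: ant0:(3,0)->N->(2,0) | ant1:(2,0)->S->(3,0) | ant2:(1,3)->S->(2,3)
  grid max=6 at (3,0)
Step 4: ant0:(2,0)->S->(3,0) | ant1:(3,0)->N->(2,0) | ant2:(2,3)->N->(1,3)
  grid max=7 at (3,0)
Step 5: ant0:(3,0)->N->(2,0) | ant1:(2,0)->S->(3,0) | ant2:(1,3)->S->(2,3)
  grid max=8 at (3,0)
Step 6: ant0:(2,0)->S->(3,0) | ant1:(3,0)->N->(2,0) | ant2:(2,3)->N->(1,3)
  grid max=9 at (3,0)
Final grid:
  0 0 0 0 0
  0 0 0 1 0
  7 0 0 2 0
  9 0 0 0 0
Max pheromone 9 at (3,0)

Answer: (3,0)=9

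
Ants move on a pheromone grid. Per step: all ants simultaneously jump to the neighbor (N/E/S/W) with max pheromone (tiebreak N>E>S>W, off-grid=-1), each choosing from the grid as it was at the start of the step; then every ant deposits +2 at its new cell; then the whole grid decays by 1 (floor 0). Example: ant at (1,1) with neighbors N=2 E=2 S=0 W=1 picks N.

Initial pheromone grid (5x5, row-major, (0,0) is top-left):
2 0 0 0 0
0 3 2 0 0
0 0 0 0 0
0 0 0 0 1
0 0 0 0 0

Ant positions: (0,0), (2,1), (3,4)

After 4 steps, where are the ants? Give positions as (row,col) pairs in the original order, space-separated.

Step 1: ant0:(0,0)->E->(0,1) | ant1:(2,1)->N->(1,1) | ant2:(3,4)->N->(2,4)
  grid max=4 at (1,1)
Step 2: ant0:(0,1)->S->(1,1) | ant1:(1,1)->N->(0,1) | ant2:(2,4)->N->(1,4)
  grid max=5 at (1,1)
Step 3: ant0:(1,1)->N->(0,1) | ant1:(0,1)->S->(1,1) | ant2:(1,4)->N->(0,4)
  grid max=6 at (1,1)
Step 4: ant0:(0,1)->S->(1,1) | ant1:(1,1)->N->(0,1) | ant2:(0,4)->S->(1,4)
  grid max=7 at (1,1)

(1,1) (0,1) (1,4)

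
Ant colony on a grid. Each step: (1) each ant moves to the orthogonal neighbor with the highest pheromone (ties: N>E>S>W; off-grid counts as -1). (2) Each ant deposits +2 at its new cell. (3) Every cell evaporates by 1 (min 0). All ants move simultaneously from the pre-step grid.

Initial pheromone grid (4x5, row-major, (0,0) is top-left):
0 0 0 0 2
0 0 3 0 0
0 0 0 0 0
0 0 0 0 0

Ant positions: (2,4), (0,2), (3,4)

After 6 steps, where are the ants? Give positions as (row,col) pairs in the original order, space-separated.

Step 1: ant0:(2,4)->N->(1,4) | ant1:(0,2)->S->(1,2) | ant2:(3,4)->N->(2,4)
  grid max=4 at (1,2)
Step 2: ant0:(1,4)->N->(0,4) | ant1:(1,2)->N->(0,2) | ant2:(2,4)->N->(1,4)
  grid max=3 at (1,2)
Step 3: ant0:(0,4)->S->(1,4) | ant1:(0,2)->S->(1,2) | ant2:(1,4)->N->(0,4)
  grid max=4 at (1,2)
Step 4: ant0:(1,4)->N->(0,4) | ant1:(1,2)->N->(0,2) | ant2:(0,4)->S->(1,4)
  grid max=4 at (0,4)
Step 5: ant0:(0,4)->S->(1,4) | ant1:(0,2)->S->(1,2) | ant2:(1,4)->N->(0,4)
  grid max=5 at (0,4)
Step 6: ant0:(1,4)->N->(0,4) | ant1:(1,2)->N->(0,2) | ant2:(0,4)->S->(1,4)
  grid max=6 at (0,4)

(0,4) (0,2) (1,4)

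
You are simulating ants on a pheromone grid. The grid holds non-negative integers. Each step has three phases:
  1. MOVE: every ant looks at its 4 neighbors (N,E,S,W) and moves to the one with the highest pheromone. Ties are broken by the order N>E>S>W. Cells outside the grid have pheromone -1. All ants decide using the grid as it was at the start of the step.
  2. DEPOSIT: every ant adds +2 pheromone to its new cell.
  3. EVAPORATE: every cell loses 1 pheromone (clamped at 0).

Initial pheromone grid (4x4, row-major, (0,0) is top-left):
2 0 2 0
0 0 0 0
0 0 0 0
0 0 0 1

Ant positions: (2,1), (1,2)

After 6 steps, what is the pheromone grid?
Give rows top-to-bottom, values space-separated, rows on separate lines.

After step 1: ants at (1,1),(0,2)
  1 0 3 0
  0 1 0 0
  0 0 0 0
  0 0 0 0
After step 2: ants at (0,1),(0,3)
  0 1 2 1
  0 0 0 0
  0 0 0 0
  0 0 0 0
After step 3: ants at (0,2),(0,2)
  0 0 5 0
  0 0 0 0
  0 0 0 0
  0 0 0 0
After step 4: ants at (0,3),(0,3)
  0 0 4 3
  0 0 0 0
  0 0 0 0
  0 0 0 0
After step 5: ants at (0,2),(0,2)
  0 0 7 2
  0 0 0 0
  0 0 0 0
  0 0 0 0
After step 6: ants at (0,3),(0,3)
  0 0 6 5
  0 0 0 0
  0 0 0 0
  0 0 0 0

0 0 6 5
0 0 0 0
0 0 0 0
0 0 0 0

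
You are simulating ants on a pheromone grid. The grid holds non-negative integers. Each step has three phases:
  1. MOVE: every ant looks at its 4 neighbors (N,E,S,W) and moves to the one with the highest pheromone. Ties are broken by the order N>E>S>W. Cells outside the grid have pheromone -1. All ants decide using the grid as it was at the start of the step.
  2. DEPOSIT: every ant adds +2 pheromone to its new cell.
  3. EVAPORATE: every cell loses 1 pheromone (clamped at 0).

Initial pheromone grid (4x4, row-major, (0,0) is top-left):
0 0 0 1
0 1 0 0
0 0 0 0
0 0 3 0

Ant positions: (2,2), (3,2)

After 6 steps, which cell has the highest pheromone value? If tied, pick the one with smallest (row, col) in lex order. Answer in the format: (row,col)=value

Step 1: ant0:(2,2)->S->(3,2) | ant1:(3,2)->N->(2,2)
  grid max=4 at (3,2)
Step 2: ant0:(3,2)->N->(2,2) | ant1:(2,2)->S->(3,2)
  grid max=5 at (3,2)
Step 3: ant0:(2,2)->S->(3,2) | ant1:(3,2)->N->(2,2)
  grid max=6 at (3,2)
Step 4: ant0:(3,2)->N->(2,2) | ant1:(2,2)->S->(3,2)
  grid max=7 at (3,2)
Step 5: ant0:(2,2)->S->(3,2) | ant1:(3,2)->N->(2,2)
  grid max=8 at (3,2)
Step 6: ant0:(3,2)->N->(2,2) | ant1:(2,2)->S->(3,2)
  grid max=9 at (3,2)
Final grid:
  0 0 0 0
  0 0 0 0
  0 0 6 0
  0 0 9 0
Max pheromone 9 at (3,2)

Answer: (3,2)=9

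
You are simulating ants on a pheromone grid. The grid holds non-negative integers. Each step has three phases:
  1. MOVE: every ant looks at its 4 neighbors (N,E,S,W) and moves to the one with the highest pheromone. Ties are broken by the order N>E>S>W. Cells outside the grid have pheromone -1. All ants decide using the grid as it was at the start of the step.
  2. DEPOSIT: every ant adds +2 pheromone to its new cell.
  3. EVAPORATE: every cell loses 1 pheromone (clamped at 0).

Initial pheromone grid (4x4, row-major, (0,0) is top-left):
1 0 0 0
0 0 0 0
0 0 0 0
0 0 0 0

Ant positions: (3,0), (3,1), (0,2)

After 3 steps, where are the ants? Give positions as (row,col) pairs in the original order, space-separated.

Step 1: ant0:(3,0)->N->(2,0) | ant1:(3,1)->N->(2,1) | ant2:(0,2)->E->(0,3)
  grid max=1 at (0,3)
Step 2: ant0:(2,0)->E->(2,1) | ant1:(2,1)->W->(2,0) | ant2:(0,3)->S->(1,3)
  grid max=2 at (2,0)
Step 3: ant0:(2,1)->W->(2,0) | ant1:(2,0)->E->(2,1) | ant2:(1,3)->N->(0,3)
  grid max=3 at (2,0)

(2,0) (2,1) (0,3)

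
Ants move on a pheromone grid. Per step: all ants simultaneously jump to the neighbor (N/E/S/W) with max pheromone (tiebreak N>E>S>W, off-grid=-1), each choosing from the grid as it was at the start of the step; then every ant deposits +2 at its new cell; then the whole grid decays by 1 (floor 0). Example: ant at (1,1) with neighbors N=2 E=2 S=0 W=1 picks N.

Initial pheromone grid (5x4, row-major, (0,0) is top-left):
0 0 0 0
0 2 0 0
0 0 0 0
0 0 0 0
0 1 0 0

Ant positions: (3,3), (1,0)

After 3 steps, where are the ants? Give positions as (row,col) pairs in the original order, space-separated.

Step 1: ant0:(3,3)->N->(2,3) | ant1:(1,0)->E->(1,1)
  grid max=3 at (1,1)
Step 2: ant0:(2,3)->N->(1,3) | ant1:(1,1)->N->(0,1)
  grid max=2 at (1,1)
Step 3: ant0:(1,3)->N->(0,3) | ant1:(0,1)->S->(1,1)
  grid max=3 at (1,1)

(0,3) (1,1)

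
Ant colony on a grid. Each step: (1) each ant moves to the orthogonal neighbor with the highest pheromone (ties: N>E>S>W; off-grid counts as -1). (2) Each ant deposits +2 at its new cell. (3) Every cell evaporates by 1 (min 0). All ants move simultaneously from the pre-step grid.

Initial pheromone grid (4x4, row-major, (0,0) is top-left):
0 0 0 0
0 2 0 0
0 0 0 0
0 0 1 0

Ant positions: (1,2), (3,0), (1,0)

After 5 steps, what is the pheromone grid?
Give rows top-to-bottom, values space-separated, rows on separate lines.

After step 1: ants at (1,1),(2,0),(1,1)
  0 0 0 0
  0 5 0 0
  1 0 0 0
  0 0 0 0
After step 2: ants at (0,1),(1,0),(0,1)
  0 3 0 0
  1 4 0 0
  0 0 0 0
  0 0 0 0
After step 3: ants at (1,1),(1,1),(1,1)
  0 2 0 0
  0 9 0 0
  0 0 0 0
  0 0 0 0
After step 4: ants at (0,1),(0,1),(0,1)
  0 7 0 0
  0 8 0 0
  0 0 0 0
  0 0 0 0
After step 5: ants at (1,1),(1,1),(1,1)
  0 6 0 0
  0 13 0 0
  0 0 0 0
  0 0 0 0

0 6 0 0
0 13 0 0
0 0 0 0
0 0 0 0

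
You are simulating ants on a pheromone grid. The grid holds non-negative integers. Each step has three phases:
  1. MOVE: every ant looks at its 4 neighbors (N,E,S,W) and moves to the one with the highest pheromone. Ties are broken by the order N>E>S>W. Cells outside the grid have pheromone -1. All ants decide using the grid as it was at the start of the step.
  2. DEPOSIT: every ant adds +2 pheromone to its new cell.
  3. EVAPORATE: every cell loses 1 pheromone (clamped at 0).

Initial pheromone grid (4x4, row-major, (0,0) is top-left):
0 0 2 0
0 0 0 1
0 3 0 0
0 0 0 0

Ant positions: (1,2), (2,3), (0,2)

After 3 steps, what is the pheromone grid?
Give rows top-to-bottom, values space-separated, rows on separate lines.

After step 1: ants at (0,2),(1,3),(0,3)
  0 0 3 1
  0 0 0 2
  0 2 0 0
  0 0 0 0
After step 2: ants at (0,3),(0,3),(0,2)
  0 0 4 4
  0 0 0 1
  0 1 0 0
  0 0 0 0
After step 3: ants at (0,2),(0,2),(0,3)
  0 0 7 5
  0 0 0 0
  0 0 0 0
  0 0 0 0

0 0 7 5
0 0 0 0
0 0 0 0
0 0 0 0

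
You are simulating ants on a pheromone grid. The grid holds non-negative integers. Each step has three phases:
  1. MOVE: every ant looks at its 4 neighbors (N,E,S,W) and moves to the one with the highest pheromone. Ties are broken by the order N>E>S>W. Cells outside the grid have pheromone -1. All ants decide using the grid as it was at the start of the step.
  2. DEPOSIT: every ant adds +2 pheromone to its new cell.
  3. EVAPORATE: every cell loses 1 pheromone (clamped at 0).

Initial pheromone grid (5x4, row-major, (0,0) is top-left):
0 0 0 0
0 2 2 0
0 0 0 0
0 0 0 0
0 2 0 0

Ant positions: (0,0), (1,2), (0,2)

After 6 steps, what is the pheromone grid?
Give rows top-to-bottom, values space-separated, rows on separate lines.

After step 1: ants at (0,1),(1,1),(1,2)
  0 1 0 0
  0 3 3 0
  0 0 0 0
  0 0 0 0
  0 1 0 0
After step 2: ants at (1,1),(1,2),(1,1)
  0 0 0 0
  0 6 4 0
  0 0 0 0
  0 0 0 0
  0 0 0 0
After step 3: ants at (1,2),(1,1),(1,2)
  0 0 0 0
  0 7 7 0
  0 0 0 0
  0 0 0 0
  0 0 0 0
After step 4: ants at (1,1),(1,2),(1,1)
  0 0 0 0
  0 10 8 0
  0 0 0 0
  0 0 0 0
  0 0 0 0
After step 5: ants at (1,2),(1,1),(1,2)
  0 0 0 0
  0 11 11 0
  0 0 0 0
  0 0 0 0
  0 0 0 0
After step 6: ants at (1,1),(1,2),(1,1)
  0 0 0 0
  0 14 12 0
  0 0 0 0
  0 0 0 0
  0 0 0 0

0 0 0 0
0 14 12 0
0 0 0 0
0 0 0 0
0 0 0 0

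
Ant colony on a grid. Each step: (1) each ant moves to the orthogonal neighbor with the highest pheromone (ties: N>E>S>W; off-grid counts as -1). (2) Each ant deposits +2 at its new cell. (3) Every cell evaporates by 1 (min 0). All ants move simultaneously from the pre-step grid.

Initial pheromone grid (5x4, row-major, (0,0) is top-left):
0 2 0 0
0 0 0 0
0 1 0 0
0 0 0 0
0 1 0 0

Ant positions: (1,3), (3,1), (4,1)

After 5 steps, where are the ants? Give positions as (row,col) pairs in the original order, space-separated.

Step 1: ant0:(1,3)->N->(0,3) | ant1:(3,1)->N->(2,1) | ant2:(4,1)->N->(3,1)
  grid max=2 at (2,1)
Step 2: ant0:(0,3)->S->(1,3) | ant1:(2,1)->S->(3,1) | ant2:(3,1)->N->(2,1)
  grid max=3 at (2,1)
Step 3: ant0:(1,3)->N->(0,3) | ant1:(3,1)->N->(2,1) | ant2:(2,1)->S->(3,1)
  grid max=4 at (2,1)
Step 4: ant0:(0,3)->S->(1,3) | ant1:(2,1)->S->(3,1) | ant2:(3,1)->N->(2,1)
  grid max=5 at (2,1)
Step 5: ant0:(1,3)->N->(0,3) | ant1:(3,1)->N->(2,1) | ant2:(2,1)->S->(3,1)
  grid max=6 at (2,1)

(0,3) (2,1) (3,1)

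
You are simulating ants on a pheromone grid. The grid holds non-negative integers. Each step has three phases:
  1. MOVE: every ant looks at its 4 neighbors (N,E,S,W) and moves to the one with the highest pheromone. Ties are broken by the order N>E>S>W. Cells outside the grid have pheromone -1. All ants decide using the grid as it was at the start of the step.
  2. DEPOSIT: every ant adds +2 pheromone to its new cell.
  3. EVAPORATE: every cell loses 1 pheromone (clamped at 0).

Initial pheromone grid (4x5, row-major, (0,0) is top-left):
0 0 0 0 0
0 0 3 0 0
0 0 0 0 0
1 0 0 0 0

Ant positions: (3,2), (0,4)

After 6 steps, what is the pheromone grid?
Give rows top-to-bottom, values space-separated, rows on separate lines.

After step 1: ants at (2,2),(1,4)
  0 0 0 0 0
  0 0 2 0 1
  0 0 1 0 0
  0 0 0 0 0
After step 2: ants at (1,2),(0,4)
  0 0 0 0 1
  0 0 3 0 0
  0 0 0 0 0
  0 0 0 0 0
After step 3: ants at (0,2),(1,4)
  0 0 1 0 0
  0 0 2 0 1
  0 0 0 0 0
  0 0 0 0 0
After step 4: ants at (1,2),(0,4)
  0 0 0 0 1
  0 0 3 0 0
  0 0 0 0 0
  0 0 0 0 0
After step 5: ants at (0,2),(1,4)
  0 0 1 0 0
  0 0 2 0 1
  0 0 0 0 0
  0 0 0 0 0
After step 6: ants at (1,2),(0,4)
  0 0 0 0 1
  0 0 3 0 0
  0 0 0 0 0
  0 0 0 0 0

0 0 0 0 1
0 0 3 0 0
0 0 0 0 0
0 0 0 0 0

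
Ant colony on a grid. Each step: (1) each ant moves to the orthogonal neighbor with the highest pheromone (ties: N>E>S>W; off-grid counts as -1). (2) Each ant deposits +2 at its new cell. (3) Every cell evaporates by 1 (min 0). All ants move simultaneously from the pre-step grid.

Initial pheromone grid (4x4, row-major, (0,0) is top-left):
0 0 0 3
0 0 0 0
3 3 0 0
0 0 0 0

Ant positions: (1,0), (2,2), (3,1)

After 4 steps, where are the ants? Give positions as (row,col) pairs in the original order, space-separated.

Step 1: ant0:(1,0)->S->(2,0) | ant1:(2,2)->W->(2,1) | ant2:(3,1)->N->(2,1)
  grid max=6 at (2,1)
Step 2: ant0:(2,0)->E->(2,1) | ant1:(2,1)->W->(2,0) | ant2:(2,1)->W->(2,0)
  grid max=7 at (2,0)
Step 3: ant0:(2,1)->W->(2,0) | ant1:(2,0)->E->(2,1) | ant2:(2,0)->E->(2,1)
  grid max=10 at (2,1)
Step 4: ant0:(2,0)->E->(2,1) | ant1:(2,1)->W->(2,0) | ant2:(2,1)->W->(2,0)
  grid max=11 at (2,0)

(2,1) (2,0) (2,0)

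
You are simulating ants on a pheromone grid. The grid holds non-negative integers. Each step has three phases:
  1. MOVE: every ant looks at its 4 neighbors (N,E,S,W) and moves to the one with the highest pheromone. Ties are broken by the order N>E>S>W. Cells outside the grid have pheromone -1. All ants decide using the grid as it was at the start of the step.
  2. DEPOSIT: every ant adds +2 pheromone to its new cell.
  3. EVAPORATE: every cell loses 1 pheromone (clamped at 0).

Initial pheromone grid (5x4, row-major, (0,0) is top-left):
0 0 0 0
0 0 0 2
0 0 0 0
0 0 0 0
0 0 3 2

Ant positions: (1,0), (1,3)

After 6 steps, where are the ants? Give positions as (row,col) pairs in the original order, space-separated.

Step 1: ant0:(1,0)->N->(0,0) | ant1:(1,3)->N->(0,3)
  grid max=2 at (4,2)
Step 2: ant0:(0,0)->E->(0,1) | ant1:(0,3)->S->(1,3)
  grid max=2 at (1,3)
Step 3: ant0:(0,1)->E->(0,2) | ant1:(1,3)->N->(0,3)
  grid max=1 at (0,2)
Step 4: ant0:(0,2)->E->(0,3) | ant1:(0,3)->S->(1,3)
  grid max=2 at (0,3)
Step 5: ant0:(0,3)->S->(1,3) | ant1:(1,3)->N->(0,3)
  grid max=3 at (0,3)
Step 6: ant0:(1,3)->N->(0,3) | ant1:(0,3)->S->(1,3)
  grid max=4 at (0,3)

(0,3) (1,3)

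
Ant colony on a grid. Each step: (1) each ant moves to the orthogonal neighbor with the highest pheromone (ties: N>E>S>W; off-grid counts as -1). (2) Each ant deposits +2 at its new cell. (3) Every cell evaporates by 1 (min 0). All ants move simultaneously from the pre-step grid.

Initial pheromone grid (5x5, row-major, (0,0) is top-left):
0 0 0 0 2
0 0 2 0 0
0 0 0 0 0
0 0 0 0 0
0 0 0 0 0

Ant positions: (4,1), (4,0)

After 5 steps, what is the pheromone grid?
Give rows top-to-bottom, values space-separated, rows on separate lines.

After step 1: ants at (3,1),(3,0)
  0 0 0 0 1
  0 0 1 0 0
  0 0 0 0 0
  1 1 0 0 0
  0 0 0 0 0
After step 2: ants at (3,0),(3,1)
  0 0 0 0 0
  0 0 0 0 0
  0 0 0 0 0
  2 2 0 0 0
  0 0 0 0 0
After step 3: ants at (3,1),(3,0)
  0 0 0 0 0
  0 0 0 0 0
  0 0 0 0 0
  3 3 0 0 0
  0 0 0 0 0
After step 4: ants at (3,0),(3,1)
  0 0 0 0 0
  0 0 0 0 0
  0 0 0 0 0
  4 4 0 0 0
  0 0 0 0 0
After step 5: ants at (3,1),(3,0)
  0 0 0 0 0
  0 0 0 0 0
  0 0 0 0 0
  5 5 0 0 0
  0 0 0 0 0

0 0 0 0 0
0 0 0 0 0
0 0 0 0 0
5 5 0 0 0
0 0 0 0 0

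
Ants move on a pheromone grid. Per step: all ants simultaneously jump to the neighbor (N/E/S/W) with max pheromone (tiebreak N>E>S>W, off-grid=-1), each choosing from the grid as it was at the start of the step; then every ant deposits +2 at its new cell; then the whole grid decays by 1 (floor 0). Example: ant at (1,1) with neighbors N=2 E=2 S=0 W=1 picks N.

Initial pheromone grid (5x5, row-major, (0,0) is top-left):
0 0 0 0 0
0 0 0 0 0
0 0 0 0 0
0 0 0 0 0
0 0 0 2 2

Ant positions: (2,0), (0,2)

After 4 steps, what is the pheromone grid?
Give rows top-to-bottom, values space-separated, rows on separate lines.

After step 1: ants at (1,0),(0,3)
  0 0 0 1 0
  1 0 0 0 0
  0 0 0 0 0
  0 0 0 0 0
  0 0 0 1 1
After step 2: ants at (0,0),(0,4)
  1 0 0 0 1
  0 0 0 0 0
  0 0 0 0 0
  0 0 0 0 0
  0 0 0 0 0
After step 3: ants at (0,1),(1,4)
  0 1 0 0 0
  0 0 0 0 1
  0 0 0 0 0
  0 0 0 0 0
  0 0 0 0 0
After step 4: ants at (0,2),(0,4)
  0 0 1 0 1
  0 0 0 0 0
  0 0 0 0 0
  0 0 0 0 0
  0 0 0 0 0

0 0 1 0 1
0 0 0 0 0
0 0 0 0 0
0 0 0 0 0
0 0 0 0 0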